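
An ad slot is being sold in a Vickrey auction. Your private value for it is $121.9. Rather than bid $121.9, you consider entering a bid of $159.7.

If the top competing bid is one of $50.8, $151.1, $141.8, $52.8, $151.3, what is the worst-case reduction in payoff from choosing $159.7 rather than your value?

$29.4

$50.8: same outcome either way → loss $0.
$151.1: truthful gives $0, deviation gives −$29.2 → loss $29.2.
$141.8: truthful gives $0, deviation gives −$19.9 → loss $19.9.
$52.8: same outcome either way → loss $0.
$151.3: truthful gives $0, deviation gives −$29.4 → loss $29.4.
Maximum loss: $29.4.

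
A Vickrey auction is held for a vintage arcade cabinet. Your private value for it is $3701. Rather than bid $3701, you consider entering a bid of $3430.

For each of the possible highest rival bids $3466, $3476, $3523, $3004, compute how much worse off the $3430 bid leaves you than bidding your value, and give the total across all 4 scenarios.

$638

The deviation costs you only when the competing bid falls strictly between $3430 and $3701; elsewhere both bids give the same outcome.
$3466: truthful payoff $235, deviation payoff $0 → loss $235.
$3476: truthful payoff $225, deviation payoff $0 → loss $225.
$3523: truthful payoff $178, deviation payoff $0 → loss $178.
$3004: outcomes coincide → loss $0.
Total loss = $235 + $225 + $178 = $638.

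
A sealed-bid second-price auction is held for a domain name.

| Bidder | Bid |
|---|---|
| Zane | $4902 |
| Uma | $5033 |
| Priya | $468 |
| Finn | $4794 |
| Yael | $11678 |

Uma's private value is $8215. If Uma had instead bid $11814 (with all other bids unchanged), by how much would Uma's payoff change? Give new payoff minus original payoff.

The highest bid among the other bidders is $11678; Uma's bid doesn't change that.
Original bid $5033: Uma is not highest (top rival bid is $11678); payoff $0.
Alternative bid $11814: Uma is highest, pays the top rival bid $11678; payoff $8215 − $11678 = −$3463.
Change in payoff = −$3463 − ($0) = −$3463.

−$3463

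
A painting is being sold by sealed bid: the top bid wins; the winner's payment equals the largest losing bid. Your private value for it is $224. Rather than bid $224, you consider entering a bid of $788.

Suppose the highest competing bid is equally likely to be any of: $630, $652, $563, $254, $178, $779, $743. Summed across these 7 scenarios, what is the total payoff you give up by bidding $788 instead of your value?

The deviation costs you only when the competing bid falls strictly between $224 and $788; elsewhere both bids give the same outcome.
$630: truthful payoff $0, deviation payoff −$406 → loss $406.
$652: truthful payoff $0, deviation payoff −$428 → loss $428.
$563: truthful payoff $0, deviation payoff −$339 → loss $339.
$254: truthful payoff $0, deviation payoff −$30 → loss $30.
$178: outcomes coincide → loss $0.
$779: truthful payoff $0, deviation payoff −$555 → loss $555.
$743: truthful payoff $0, deviation payoff −$519 → loss $519.
Total loss = $406 + $428 + $339 + $30 + $555 + $519 = $2277.

$2277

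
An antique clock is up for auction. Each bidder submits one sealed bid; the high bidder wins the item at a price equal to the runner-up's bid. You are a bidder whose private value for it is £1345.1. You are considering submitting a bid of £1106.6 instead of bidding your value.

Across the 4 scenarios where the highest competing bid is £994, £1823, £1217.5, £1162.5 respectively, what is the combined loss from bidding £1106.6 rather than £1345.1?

The deviation costs you only when the competing bid falls strictly between £1106.6 and £1345.1; elsewhere both bids give the same outcome.
£994: outcomes coincide → loss £0.
£1823: outcomes coincide → loss £0.
£1217.5: truthful payoff £127.6, deviation payoff £0 → loss £127.6.
£1162.5: truthful payoff £182.6, deviation payoff £0 → loss £182.6.
Total loss = £127.6 + £182.6 = £310.2.
Because the price is fixed by the runner-up's bid, deviating from your value can only change a good outcome into a bad one — never the reverse.

£310.2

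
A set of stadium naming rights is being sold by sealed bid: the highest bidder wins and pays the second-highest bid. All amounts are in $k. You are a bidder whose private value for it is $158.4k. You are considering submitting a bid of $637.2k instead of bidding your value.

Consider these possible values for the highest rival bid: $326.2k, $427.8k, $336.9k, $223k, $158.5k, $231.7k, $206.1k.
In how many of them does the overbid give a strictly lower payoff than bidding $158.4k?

7

The deviation hurts exactly when the highest competing bid lies strictly between $158.4k and $637.2k — overbidding then wins at a price above your value.
$326.2k: inside the interval → strictly worse (loss $167.8k).
$427.8k: inside the interval → strictly worse (loss $269.4k).
$336.9k: inside the interval → strictly worse (loss $178.5k).
$223k: inside the interval → strictly worse (loss $64.6k).
$158.5k: inside the interval → strictly worse (loss $0.1k).
$231.7k: inside the interval → strictly worse (loss $73.3k).
$206.1k: inside the interval → strictly worse (loss $47.7k).
Count: 7.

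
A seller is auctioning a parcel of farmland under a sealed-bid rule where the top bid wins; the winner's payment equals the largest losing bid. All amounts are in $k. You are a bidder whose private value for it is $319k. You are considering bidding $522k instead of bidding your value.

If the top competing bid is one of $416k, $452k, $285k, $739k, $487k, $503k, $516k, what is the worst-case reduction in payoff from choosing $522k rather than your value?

$416k: truthful gives $0k, deviation gives −$97k → loss $97k.
$452k: truthful gives $0k, deviation gives −$133k → loss $133k.
$285k: same outcome either way → loss $0k.
$739k: same outcome either way → loss $0k.
$487k: truthful gives $0k, deviation gives −$168k → loss $168k.
$503k: truthful gives $0k, deviation gives −$184k → loss $184k.
$516k: truthful gives $0k, deviation gives −$197k → loss $197k.
Maximum loss: $197k.

$197k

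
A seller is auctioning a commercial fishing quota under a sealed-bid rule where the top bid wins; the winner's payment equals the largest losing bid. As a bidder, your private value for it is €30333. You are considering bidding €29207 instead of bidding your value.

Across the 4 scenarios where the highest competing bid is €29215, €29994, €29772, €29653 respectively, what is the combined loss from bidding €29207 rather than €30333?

€2698

The deviation costs you only when the competing bid falls strictly between €29207 and €30333; elsewhere both bids give the same outcome.
€29215: truthful payoff €1118, deviation payoff €0 → loss €1118.
€29994: truthful payoff €339, deviation payoff €0 → loss €339.
€29772: truthful payoff €561, deviation payoff €0 → loss €561.
€29653: truthful payoff €680, deviation payoff €0 → loss €680.
Total loss = €1118 + €339 + €561 + €680 = €2698.
Because the price is fixed by the runner-up's bid, deviating from your value can only change a good outcome into a bad one — never the reverse.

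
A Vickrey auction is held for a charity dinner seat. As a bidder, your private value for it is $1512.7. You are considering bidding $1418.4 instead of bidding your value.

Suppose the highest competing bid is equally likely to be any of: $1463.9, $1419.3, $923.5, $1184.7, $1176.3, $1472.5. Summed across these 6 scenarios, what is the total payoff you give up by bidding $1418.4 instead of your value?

The deviation costs you only when the competing bid falls strictly between $1418.4 and $1512.7; elsewhere both bids give the same outcome.
$1463.9: truthful payoff $48.8, deviation payoff $0 → loss $48.8.
$1419.3: truthful payoff $93.4, deviation payoff $0 → loss $93.4.
$923.5: outcomes coincide → loss $0.
$1184.7: outcomes coincide → loss $0.
$1176.3: outcomes coincide → loss $0.
$1472.5: truthful payoff $40.2, deviation payoff $0 → loss $40.2.
Total loss = $48.8 + $93.4 + $40.2 = $182.4.

$182.4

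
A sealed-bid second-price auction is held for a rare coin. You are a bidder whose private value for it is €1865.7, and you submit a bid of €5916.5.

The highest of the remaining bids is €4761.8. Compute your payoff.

Your bid €5916.5 exceeds the highest competing bid €4761.8, so you win.
In a second-price auction the winner pays the second-highest bid, €4761.8.
Payoff = value − price = €1865.7 − €4761.8 = −€2896.1.

−€2896.1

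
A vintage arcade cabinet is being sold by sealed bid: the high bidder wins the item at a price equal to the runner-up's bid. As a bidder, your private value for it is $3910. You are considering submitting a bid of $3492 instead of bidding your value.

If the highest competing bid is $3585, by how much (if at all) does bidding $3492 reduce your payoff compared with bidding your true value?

$325

Bidding your value $3910: you win (since $3910 > $3585) and pay $3585. Payoff $325.
Bidding $3492: you lose. Payoff $0.
The competing bid $3585 lies between your shaded bid and your value, so underbidding forfeits an item you could have won at a profitable price.
Loss from deviating = $325 − ($0) = $325.
Because the price is fixed by the runner-up's bid, deviating from your value can only change a good outcome into a bad one — never the reverse.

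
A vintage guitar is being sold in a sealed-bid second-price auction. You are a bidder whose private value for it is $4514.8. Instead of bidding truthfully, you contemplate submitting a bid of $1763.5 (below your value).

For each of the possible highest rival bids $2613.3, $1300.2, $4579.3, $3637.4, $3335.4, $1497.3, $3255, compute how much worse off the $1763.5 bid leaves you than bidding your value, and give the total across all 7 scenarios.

$5218.1

The deviation costs you only when the competing bid falls strictly between $1763.5 and $4514.8; elsewhere both bids give the same outcome.
$2613.3: truthful payoff $1901.5, deviation payoff $0 → loss $1901.5.
$1300.2: outcomes coincide → loss $0.
$4579.3: outcomes coincide → loss $0.
$3637.4: truthful payoff $877.4, deviation payoff $0 → loss $877.4.
$3335.4: truthful payoff $1179.4, deviation payoff $0 → loss $1179.4.
$1497.3: outcomes coincide → loss $0.
$3255: truthful payoff $1259.8, deviation payoff $0 → loss $1259.8.
Total loss = $1901.5 + $877.4 + $1179.4 + $1259.8 = $5218.1.
Because the price is fixed by the runner-up's bid, deviating from your value can only change a good outcome into a bad one — never the reverse.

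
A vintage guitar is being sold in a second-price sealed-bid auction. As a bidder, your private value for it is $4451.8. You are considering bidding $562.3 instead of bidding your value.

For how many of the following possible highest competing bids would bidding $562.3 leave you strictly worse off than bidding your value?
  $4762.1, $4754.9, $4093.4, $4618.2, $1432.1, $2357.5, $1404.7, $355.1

4

The deviation hurts exactly when the highest competing bid lies strictly between $562.3 and $4451.8 — underbidding then forfeits a profitable win.
$4762.1: above both → same outcome either way.
$4754.9: above both → same outcome either way.
$4093.4: inside the interval → strictly worse (loss $358.4).
$4618.2: above both → same outcome either way.
$1432.1: inside the interval → strictly worse (loss $3019.7).
$2357.5: inside the interval → strictly worse (loss $2094.3).
$1404.7: inside the interval → strictly worse (loss $3047.1).
$355.1: below both → same outcome either way.
Count: 4.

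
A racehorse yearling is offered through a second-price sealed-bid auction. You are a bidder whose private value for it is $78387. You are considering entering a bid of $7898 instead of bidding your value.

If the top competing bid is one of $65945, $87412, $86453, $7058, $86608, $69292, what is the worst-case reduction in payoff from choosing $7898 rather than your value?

$65945: truthful gives $12442, deviation gives $0 → loss $12442.
$87412: same outcome either way → loss $0.
$86453: same outcome either way → loss $0.
$7058: same outcome either way → loss $0.
$86608: same outcome either way → loss $0.
$69292: truthful gives $9095, deviation gives $0 → loss $9095.
Maximum loss: $12442.

$12442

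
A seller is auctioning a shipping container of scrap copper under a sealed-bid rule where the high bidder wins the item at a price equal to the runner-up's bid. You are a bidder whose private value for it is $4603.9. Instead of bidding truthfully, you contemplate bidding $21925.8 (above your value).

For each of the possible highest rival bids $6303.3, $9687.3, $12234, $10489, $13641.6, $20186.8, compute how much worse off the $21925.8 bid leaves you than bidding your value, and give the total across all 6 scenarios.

The deviation costs you only when the competing bid falls strictly between $4603.9 and $21925.8; elsewhere both bids give the same outcome.
$6303.3: truthful payoff $0, deviation payoff −$1699.4 → loss $1699.4.
$9687.3: truthful payoff $0, deviation payoff −$5083.4 → loss $5083.4.
$12234: truthful payoff $0, deviation payoff −$7630.1 → loss $7630.1.
$10489: truthful payoff $0, deviation payoff −$5885.1 → loss $5885.1.
$13641.6: truthful payoff $0, deviation payoff −$9037.7 → loss $9037.7.
$20186.8: truthful payoff $0, deviation payoff −$15582.9 → loss $15582.9.
Total loss = $1699.4 + $5083.4 + $7630.1 + $5885.1 + $9037.7 + $15582.9 = $44918.6.
Truthful bidding weakly dominates here: raising your bid can only win items priced above your value, and lowering it can only forfeit items priced below.

$44918.6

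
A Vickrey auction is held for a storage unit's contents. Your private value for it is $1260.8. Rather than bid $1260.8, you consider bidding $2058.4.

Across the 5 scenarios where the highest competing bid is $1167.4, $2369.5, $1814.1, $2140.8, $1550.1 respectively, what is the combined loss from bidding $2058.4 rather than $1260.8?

The deviation costs you only when the competing bid falls strictly between $1260.8 and $2058.4; elsewhere both bids give the same outcome.
$1167.4: outcomes coincide → loss $0.
$2369.5: outcomes coincide → loss $0.
$1814.1: truthful payoff $0, deviation payoff −$553.3 → loss $553.3.
$2140.8: outcomes coincide → loss $0.
$1550.1: truthful payoff $0, deviation payoff −$289.3 → loss $289.3.
Total loss = $553.3 + $289.3 = $842.6.
Truthful bidding weakly dominates here: raising your bid can only win items priced above your value, and lowering it can only forfeit items priced below.

$842.6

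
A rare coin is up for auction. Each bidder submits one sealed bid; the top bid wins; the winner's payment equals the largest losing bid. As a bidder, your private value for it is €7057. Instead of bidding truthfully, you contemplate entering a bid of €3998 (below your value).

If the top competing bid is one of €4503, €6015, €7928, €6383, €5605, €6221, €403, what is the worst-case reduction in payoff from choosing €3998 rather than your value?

€4503: truthful gives €2554, deviation gives €0 → loss €2554.
€6015: truthful gives €1042, deviation gives €0 → loss €1042.
€7928: same outcome either way → loss €0.
€6383: truthful gives €674, deviation gives €0 → loss €674.
€5605: truthful gives €1452, deviation gives €0 → loss €1452.
€6221: truthful gives €836, deviation gives €0 → loss €836.
€403: same outcome either way → loss €0.
Maximum loss: €2554.

€2554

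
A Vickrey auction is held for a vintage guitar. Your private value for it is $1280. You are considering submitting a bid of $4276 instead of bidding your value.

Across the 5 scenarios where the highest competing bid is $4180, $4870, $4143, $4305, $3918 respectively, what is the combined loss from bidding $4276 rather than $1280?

$8401

The deviation costs you only when the competing bid falls strictly between $1280 and $4276; elsewhere both bids give the same outcome.
$4180: truthful payoff $0, deviation payoff −$2900 → loss $2900.
$4870: outcomes coincide → loss $0.
$4143: truthful payoff $0, deviation payoff −$2863 → loss $2863.
$4305: outcomes coincide → loss $0.
$3918: truthful payoff $0, deviation payoff −$2638 → loss $2638.
Total loss = $2900 + $2863 + $2638 = $8401.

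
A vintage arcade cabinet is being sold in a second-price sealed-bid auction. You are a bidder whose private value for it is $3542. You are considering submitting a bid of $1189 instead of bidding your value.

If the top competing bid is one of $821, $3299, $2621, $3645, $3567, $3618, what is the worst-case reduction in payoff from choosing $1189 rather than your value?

$821: same outcome either way → loss $0.
$3299: truthful gives $243, deviation gives $0 → loss $243.
$2621: truthful gives $921, deviation gives $0 → loss $921.
$3645: same outcome either way → loss $0.
$3567: same outcome either way → loss $0.
$3618: same outcome either way → loss $0.
Maximum loss: $921.

$921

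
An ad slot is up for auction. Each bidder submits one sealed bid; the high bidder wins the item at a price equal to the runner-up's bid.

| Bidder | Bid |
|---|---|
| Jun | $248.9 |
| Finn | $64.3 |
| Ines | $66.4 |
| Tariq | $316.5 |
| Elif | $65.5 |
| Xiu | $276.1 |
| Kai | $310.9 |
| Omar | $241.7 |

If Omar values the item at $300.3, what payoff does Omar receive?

Highest bid: Tariq at $316.5, so Tariq wins.
Second-highest bid: Kai at $310.9 — that is the price the winner pays.
Omar did not win, so Omar pays nothing and receives nothing: payoff $0.

$0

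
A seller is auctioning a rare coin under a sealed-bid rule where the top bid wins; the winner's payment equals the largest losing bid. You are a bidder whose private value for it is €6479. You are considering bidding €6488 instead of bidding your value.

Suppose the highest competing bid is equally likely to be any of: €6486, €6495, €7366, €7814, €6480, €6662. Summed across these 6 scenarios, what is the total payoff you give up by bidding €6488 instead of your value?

€8

The deviation costs you only when the competing bid falls strictly between €6479 and €6488; elsewhere both bids give the same outcome.
€6486: truthful payoff €0, deviation payoff −€7 → loss €7.
€6495: outcomes coincide → loss €0.
€7366: outcomes coincide → loss €0.
€7814: outcomes coincide → loss €0.
€6480: truthful payoff €0, deviation payoff −€1 → loss €1.
€6662: outcomes coincide → loss €0.
Total loss = €7 + €1 = €8.
Truthful bidding weakly dominates here: raising your bid can only win items priced above your value, and lowering it can only forfeit items priced below.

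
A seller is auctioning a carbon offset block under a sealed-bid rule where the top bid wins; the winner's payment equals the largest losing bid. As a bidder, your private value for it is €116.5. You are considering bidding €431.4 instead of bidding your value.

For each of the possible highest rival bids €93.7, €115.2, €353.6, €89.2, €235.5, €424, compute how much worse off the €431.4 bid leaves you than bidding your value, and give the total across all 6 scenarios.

€663.6

The deviation costs you only when the competing bid falls strictly between €116.5 and €431.4; elsewhere both bids give the same outcome.
€93.7: outcomes coincide → loss €0.
€115.2: outcomes coincide → loss €0.
€353.6: truthful payoff €0, deviation payoff −€237.1 → loss €237.1.
€89.2: outcomes coincide → loss €0.
€235.5: truthful payoff €0, deviation payoff −€119 → loss €119.
€424: truthful payoff €0, deviation payoff −€307.5 → loss €307.5.
Total loss = €237.1 + €119 + €307.5 = €663.6.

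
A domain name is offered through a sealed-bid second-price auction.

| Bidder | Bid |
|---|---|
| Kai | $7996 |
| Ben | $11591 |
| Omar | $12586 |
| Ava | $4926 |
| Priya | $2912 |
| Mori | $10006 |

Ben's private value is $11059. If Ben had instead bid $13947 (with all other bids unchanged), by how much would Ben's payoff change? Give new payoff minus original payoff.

−$1527

The highest bid among the other bidders is $12586; Ben's bid doesn't change that.
Original bid $11591: Ben is not highest (top rival bid is $12586); payoff $0.
Alternative bid $13947: Ben is highest, pays the top rival bid $12586; payoff $11059 − $12586 = −$1527.
Change in payoff = −$1527 − ($0) = −$1527.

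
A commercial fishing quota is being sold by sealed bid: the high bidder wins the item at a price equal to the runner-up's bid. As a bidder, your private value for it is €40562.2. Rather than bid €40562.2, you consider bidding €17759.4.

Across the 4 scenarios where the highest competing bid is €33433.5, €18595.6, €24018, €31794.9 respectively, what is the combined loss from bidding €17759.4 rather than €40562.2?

The deviation costs you only when the competing bid falls strictly between €17759.4 and €40562.2; elsewhere both bids give the same outcome.
€33433.5: truthful payoff €7128.7, deviation payoff €0 → loss €7128.7.
€18595.6: truthful payoff €21966.6, deviation payoff €0 → loss €21966.6.
€24018: truthful payoff €16544.2, deviation payoff €0 → loss €16544.2.
€31794.9: truthful payoff €8767.3, deviation payoff €0 → loss €8767.3.
Total loss = €7128.7 + €21966.6 + €16544.2 + €8767.3 = €54406.8.

€54406.8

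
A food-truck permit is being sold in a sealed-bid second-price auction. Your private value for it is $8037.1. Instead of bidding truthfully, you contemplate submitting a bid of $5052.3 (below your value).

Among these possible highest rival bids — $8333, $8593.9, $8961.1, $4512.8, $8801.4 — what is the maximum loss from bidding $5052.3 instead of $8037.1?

$8333: same outcome either way → loss $0.
$8593.9: same outcome either way → loss $0.
$8961.1: same outcome either way → loss $0.
$4512.8: same outcome either way → loss $0.
$8801.4: same outcome either way → loss $0.
Maximum loss: $0.

$0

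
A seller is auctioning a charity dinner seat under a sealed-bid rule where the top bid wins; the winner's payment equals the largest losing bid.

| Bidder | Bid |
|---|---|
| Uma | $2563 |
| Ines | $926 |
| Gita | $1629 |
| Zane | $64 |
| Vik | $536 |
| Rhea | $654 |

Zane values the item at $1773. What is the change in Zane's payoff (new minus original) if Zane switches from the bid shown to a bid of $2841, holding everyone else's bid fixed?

−$790

The highest bid among the other bidders is $2563; Zane's bid doesn't change that.
Original bid $64: Zane is not highest (top rival bid is $2563); payoff $0.
Alternative bid $2841: Zane is highest, pays the top rival bid $2563; payoff $1773 − $2563 = −$790.
Change in payoff = −$790 − ($0) = −$790.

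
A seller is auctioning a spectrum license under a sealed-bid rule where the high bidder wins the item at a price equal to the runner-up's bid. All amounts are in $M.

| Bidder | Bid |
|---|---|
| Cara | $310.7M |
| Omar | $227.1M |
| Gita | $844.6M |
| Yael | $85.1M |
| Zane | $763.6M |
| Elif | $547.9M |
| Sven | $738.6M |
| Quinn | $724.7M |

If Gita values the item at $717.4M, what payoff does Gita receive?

Highest bid: Gita at $844.6M, so Gita wins.
Second-highest bid: Zane at $763.6M — that is the price the winner pays.
Gita's payoff = value − price = $717.4M − $763.6M = −$46.2M.

−$46.2M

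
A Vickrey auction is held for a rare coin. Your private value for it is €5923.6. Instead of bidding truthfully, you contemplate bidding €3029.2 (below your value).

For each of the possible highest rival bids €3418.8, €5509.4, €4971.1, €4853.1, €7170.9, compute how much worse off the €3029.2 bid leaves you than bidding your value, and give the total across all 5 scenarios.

The deviation costs you only when the competing bid falls strictly between €3029.2 and €5923.6; elsewhere both bids give the same outcome.
€3418.8: truthful payoff €2504.8, deviation payoff €0 → loss €2504.8.
€5509.4: truthful payoff €414.2, deviation payoff €0 → loss €414.2.
€4971.1: truthful payoff €952.5, deviation payoff €0 → loss €952.5.
€4853.1: truthful payoff €1070.5, deviation payoff €0 → loss €1070.5.
€7170.9: outcomes coincide → loss €0.
Total loss = €2504.8 + €414.2 + €952.5 + €1070.5 = €4942.

€4942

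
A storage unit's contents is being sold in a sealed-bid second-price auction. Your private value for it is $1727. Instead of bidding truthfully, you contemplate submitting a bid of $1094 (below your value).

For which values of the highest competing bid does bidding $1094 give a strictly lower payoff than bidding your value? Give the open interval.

If the competing bid is below $1094, both bids win at the same price — no difference.
If it is above $1727, both bids lose — no difference.
If it lies strictly between $1094 and $1727, bidding your value wins at a price below your value (positive payoff) while bidding $1094 loses (payoff 0).
So the deviation strictly hurts on the open interval ($1094, $1727).
In a second-price auction your bid sets only whether you win, not what you pay, so bidding your true value is weakly dominant.

($1094, $1727)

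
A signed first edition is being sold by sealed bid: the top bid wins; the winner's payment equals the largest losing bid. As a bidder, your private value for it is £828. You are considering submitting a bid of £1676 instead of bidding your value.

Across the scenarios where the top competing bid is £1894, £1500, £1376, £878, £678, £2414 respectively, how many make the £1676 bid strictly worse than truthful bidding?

3

The deviation hurts exactly when the highest competing bid lies strictly between £828 and £1676 — overbidding then wins at a price above your value.
£1894: above both → same outcome either way.
£1500: inside the interval → strictly worse (loss £672).
£1376: inside the interval → strictly worse (loss £548).
£878: inside the interval → strictly worse (loss £50).
£678: below both → same outcome either way.
£2414: above both → same outcome either way.
Count: 3.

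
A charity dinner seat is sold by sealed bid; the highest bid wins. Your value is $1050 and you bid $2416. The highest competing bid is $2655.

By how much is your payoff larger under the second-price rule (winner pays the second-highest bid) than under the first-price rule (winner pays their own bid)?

Your bid $2416 is below $2655, so you lose under either rule.
Payoff is $0 in both cases; difference = $0.

$0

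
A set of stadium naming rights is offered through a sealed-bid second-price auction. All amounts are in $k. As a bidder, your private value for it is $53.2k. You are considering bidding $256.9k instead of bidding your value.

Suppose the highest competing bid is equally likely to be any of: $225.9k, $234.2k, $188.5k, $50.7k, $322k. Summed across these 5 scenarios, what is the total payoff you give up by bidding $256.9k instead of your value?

The deviation costs you only when the competing bid falls strictly between $53.2k and $256.9k; elsewhere both bids give the same outcome.
$225.9k: truthful payoff $0k, deviation payoff −$172.7k → loss $172.7k.
$234.2k: truthful payoff $0k, deviation payoff −$181k → loss $181k.
$188.5k: truthful payoff $0k, deviation payoff −$135.3k → loss $135.3k.
$50.7k: outcomes coincide → loss $0k.
$322k: outcomes coincide → loss $0k.
Total loss = $172.7k + $181k + $135.3k = $489k.
Truthful bidding weakly dominates here: raising your bid can only win items priced above your value, and lowering it can only forfeit items priced below.

$489k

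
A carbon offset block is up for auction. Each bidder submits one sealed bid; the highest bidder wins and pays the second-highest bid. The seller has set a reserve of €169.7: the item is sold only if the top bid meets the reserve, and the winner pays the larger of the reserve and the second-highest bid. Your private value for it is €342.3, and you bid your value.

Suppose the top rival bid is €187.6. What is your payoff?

Your bid €342.3 is the highest and exceeds the reserve.
Price = max(second-highest bid, reserve) = max(€187.6, €169.7) = €187.6.
Payoff = €342.3 − €187.6 = €154.7.

€154.7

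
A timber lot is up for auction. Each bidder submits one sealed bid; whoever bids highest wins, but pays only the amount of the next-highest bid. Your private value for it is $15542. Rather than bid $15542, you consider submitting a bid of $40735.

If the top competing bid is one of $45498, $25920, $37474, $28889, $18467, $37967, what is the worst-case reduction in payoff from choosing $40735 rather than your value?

$22425

$45498: same outcome either way → loss $0.
$25920: truthful gives $0, deviation gives −$10378 → loss $10378.
$37474: truthful gives $0, deviation gives −$21932 → loss $21932.
$28889: truthful gives $0, deviation gives −$13347 → loss $13347.
$18467: truthful gives $0, deviation gives −$2925 → loss $2925.
$37967: truthful gives $0, deviation gives −$22425 → loss $22425.
Maximum loss: $22425.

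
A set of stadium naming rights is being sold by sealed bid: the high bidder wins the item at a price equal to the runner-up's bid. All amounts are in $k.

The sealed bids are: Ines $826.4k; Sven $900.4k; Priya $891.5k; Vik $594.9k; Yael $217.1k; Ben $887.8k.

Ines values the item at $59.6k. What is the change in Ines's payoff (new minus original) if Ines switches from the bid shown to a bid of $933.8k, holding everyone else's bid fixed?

−$840.8k

The highest bid among the other bidders is $900.4k; Ines's bid doesn't change that.
Original bid $826.4k: Ines is not highest (top rival bid is $900.4k); payoff $0k.
Alternative bid $933.8k: Ines is highest, pays the top rival bid $900.4k; payoff $59.6k − $900.4k = −$840.8k.
Change in payoff = −$840.8k − ($0k) = −$840.8k.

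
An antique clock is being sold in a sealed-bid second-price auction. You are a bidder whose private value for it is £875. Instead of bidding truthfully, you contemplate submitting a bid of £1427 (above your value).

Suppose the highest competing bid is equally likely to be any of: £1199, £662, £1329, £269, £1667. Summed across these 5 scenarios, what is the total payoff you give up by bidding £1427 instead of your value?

£778

The deviation costs you only when the competing bid falls strictly between £875 and £1427; elsewhere both bids give the same outcome.
£1199: truthful payoff £0, deviation payoff −£324 → loss £324.
£662: outcomes coincide → loss £0.
£1329: truthful payoff £0, deviation payoff −£454 → loss £454.
£269: outcomes coincide → loss £0.
£1667: outcomes coincide → loss £0.
Total loss = £324 + £454 = £778.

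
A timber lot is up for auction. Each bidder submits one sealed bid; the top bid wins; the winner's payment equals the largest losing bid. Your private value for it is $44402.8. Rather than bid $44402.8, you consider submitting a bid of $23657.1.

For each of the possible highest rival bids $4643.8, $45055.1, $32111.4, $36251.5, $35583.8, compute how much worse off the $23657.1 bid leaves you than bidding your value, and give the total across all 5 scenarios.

$29261.7

The deviation costs you only when the competing bid falls strictly between $23657.1 and $44402.8; elsewhere both bids give the same outcome.
$4643.8: outcomes coincide → loss $0.
$45055.1: outcomes coincide → loss $0.
$32111.4: truthful payoff $12291.4, deviation payoff $0 → loss $12291.4.
$36251.5: truthful payoff $8151.3, deviation payoff $0 → loss $8151.3.
$35583.8: truthful payoff $8819, deviation payoff $0 → loss $8819.
Total loss = $12291.4 + $8151.3 + $8819 = $29261.7.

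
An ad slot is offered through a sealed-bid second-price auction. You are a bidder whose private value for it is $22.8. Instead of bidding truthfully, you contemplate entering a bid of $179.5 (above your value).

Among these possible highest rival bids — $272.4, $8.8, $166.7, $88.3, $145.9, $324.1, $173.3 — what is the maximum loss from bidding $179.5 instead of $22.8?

$272.4: same outcome either way → loss $0.
$8.8: same outcome either way → loss $0.
$166.7: truthful gives $0, deviation gives −$143.9 → loss $143.9.
$88.3: truthful gives $0, deviation gives −$65.5 → loss $65.5.
$145.9: truthful gives $0, deviation gives −$123.1 → loss $123.1.
$324.1: same outcome either way → loss $0.
$173.3: truthful gives $0, deviation gives −$150.5 → loss $150.5.
Maximum loss: $150.5.

$150.5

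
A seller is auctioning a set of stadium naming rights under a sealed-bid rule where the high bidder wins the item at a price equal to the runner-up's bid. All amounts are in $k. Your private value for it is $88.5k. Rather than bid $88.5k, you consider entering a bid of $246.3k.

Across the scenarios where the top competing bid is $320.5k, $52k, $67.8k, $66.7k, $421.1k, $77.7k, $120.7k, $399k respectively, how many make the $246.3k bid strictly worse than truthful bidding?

The deviation hurts exactly when the highest competing bid lies strictly between $88.5k and $246.3k — overbidding then wins at a price above your value.
$320.5k: above both → same outcome either way.
$52k: below both → same outcome either way.
$67.8k: below both → same outcome either way.
$66.7k: below both → same outcome either way.
$421.1k: above both → same outcome either way.
$77.7k: below both → same outcome either way.
$120.7k: inside the interval → strictly worse (loss $32.2k).
$399k: above both → same outcome either way.
Count: 1.

1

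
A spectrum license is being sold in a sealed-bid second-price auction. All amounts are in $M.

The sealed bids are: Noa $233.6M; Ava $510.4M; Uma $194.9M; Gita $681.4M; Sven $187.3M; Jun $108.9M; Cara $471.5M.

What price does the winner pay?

Highest bid: Gita at $681.4M, so Gita wins.
Second-highest bid: Ava at $510.4M — that is the price the winner pays.

$510.4M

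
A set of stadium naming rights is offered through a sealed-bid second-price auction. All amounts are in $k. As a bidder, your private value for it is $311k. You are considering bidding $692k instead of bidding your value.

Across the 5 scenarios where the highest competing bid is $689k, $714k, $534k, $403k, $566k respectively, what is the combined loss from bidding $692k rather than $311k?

$948k

The deviation costs you only when the competing bid falls strictly between $311k and $692k; elsewhere both bids give the same outcome.
$689k: truthful payoff $0k, deviation payoff −$378k → loss $378k.
$714k: outcomes coincide → loss $0k.
$534k: truthful payoff $0k, deviation payoff −$223k → loss $223k.
$403k: truthful payoff $0k, deviation payoff −$92k → loss $92k.
$566k: truthful payoff $0k, deviation payoff −$255k → loss $255k.
Total loss = $378k + $223k + $92k + $255k = $948k.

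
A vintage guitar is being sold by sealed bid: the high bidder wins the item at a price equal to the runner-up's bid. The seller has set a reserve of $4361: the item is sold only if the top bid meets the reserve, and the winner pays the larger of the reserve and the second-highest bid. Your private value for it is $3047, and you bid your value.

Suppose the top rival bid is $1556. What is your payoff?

Your bid $3047 is the highest bid but falls below the reserve $4361, so the item goes unsold. Payoff $0.

$0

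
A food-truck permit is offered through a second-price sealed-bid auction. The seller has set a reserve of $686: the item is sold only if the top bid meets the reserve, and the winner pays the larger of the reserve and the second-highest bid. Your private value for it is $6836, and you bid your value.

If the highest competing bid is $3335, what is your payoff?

Your bid $6836 is the highest and exceeds the reserve.
Price = max(second-highest bid, reserve) = max($3335, $686) = $3335.
Payoff = $6836 − $3335 = $3501.

$3501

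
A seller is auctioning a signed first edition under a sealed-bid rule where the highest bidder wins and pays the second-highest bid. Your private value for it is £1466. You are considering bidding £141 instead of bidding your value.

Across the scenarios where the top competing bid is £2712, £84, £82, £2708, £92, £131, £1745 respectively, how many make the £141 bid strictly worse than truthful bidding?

0

The deviation hurts exactly when the highest competing bid lies strictly between £141 and £1466 — underbidding then forfeits a profitable win.
£2712: above both → same outcome either way.
£84: below both → same outcome either way.
£82: below both → same outcome either way.
£2708: above both → same outcome either way.
£92: below both → same outcome either way.
£131: below both → same outcome either way.
£1745: above both → same outcome either way.
Count: 0.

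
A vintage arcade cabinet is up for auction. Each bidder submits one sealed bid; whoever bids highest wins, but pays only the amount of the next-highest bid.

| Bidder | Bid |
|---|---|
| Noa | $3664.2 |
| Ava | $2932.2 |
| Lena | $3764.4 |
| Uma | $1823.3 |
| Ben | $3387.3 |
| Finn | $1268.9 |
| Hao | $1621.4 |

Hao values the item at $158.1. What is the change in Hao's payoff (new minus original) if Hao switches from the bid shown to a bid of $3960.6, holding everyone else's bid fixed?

The highest bid among the other bidders is $3764.4; Hao's bid doesn't change that.
Original bid $1621.4: Hao is not highest (top rival bid is $3764.4); payoff $0.
Alternative bid $3960.6: Hao is highest, pays the top rival bid $3764.4; payoff $158.1 − $3764.4 = −$3606.3.
Change in payoff = −$3606.3 − ($0) = −$3606.3.

−$3606.3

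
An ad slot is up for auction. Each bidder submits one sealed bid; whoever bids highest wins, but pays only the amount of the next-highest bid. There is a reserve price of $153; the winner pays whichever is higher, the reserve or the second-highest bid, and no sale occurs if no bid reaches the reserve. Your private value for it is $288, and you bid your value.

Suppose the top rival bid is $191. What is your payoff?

$97

Your bid $288 is the highest and exceeds the reserve.
Price = max(second-highest bid, reserve) = max($191, $153) = $191.
Payoff = $288 − $191 = $97.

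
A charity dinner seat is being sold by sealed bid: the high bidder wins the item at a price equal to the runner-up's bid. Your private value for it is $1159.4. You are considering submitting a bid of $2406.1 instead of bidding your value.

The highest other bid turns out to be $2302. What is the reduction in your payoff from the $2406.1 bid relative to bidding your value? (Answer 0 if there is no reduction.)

Bidding your value $1159.4: you lose (since $1159.4 < $2302). Payoff $0.
Bidding $2406.1: you win and pay $2302. Payoff $1159.4 − $2302 = −$1142.6.
The competing bid $2302 lies between your value and your inflated bid, so overbidding wins an item priced above your value.
Loss from deviating = $0 − (−$1142.6) = $1142.6.

$1142.6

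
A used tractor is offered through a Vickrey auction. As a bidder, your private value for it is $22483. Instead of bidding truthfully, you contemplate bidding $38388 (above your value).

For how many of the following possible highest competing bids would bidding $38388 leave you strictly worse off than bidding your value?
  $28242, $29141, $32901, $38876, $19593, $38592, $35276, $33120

The deviation hurts exactly when the highest competing bid lies strictly between $22483 and $38388 — overbidding then wins at a price above your value.
$28242: inside the interval → strictly worse (loss $5759).
$29141: inside the interval → strictly worse (loss $6658).
$32901: inside the interval → strictly worse (loss $10418).
$38876: above both → same outcome either way.
$19593: below both → same outcome either way.
$38592: above both → same outcome either way.
$35276: inside the interval → strictly worse (loss $12793).
$33120: inside the interval → strictly worse (loss $10637).
Count: 5.

5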